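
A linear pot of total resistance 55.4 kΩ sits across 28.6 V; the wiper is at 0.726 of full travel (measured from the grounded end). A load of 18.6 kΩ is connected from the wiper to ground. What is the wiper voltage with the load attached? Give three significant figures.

The wiper splits the pot into (1−α)R = 15.18 kΩ above and αR = 40.22 kΩ below.
Lower section ‖ load = 12.72 kΩ.
V_wiper = 28.6 × 12.72/(15.18 + 12.72) = 13.0 V.

V ≈ 13.0 V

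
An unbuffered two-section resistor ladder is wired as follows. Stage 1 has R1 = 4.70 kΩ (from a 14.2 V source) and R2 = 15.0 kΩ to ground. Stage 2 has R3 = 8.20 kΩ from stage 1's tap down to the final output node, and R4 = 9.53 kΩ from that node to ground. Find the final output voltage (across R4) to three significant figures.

V_out ≈ 4.84 V

Stage 2 presents R3+R4 = 17.73 kΩ as a load on stage 1's tap.
Stage 1's lower leg becomes R2‖(R3+R4) = 8.126 kΩ, so V_mid = 14.2 × 8.126/12.83 = 8.996 V.
Stage 2 is itself unloaded: V_out = V_mid × R4/(R3+R4) = 8.996 × 9.53/17.73 = 4.84 V.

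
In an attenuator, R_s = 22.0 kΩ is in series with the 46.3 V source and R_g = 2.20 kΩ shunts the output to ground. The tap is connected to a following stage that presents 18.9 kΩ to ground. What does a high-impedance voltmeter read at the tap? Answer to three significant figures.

V_out ≈ 3.81 V

The load sits in parallel with R_g: R_g‖R_L = (2.20 × 18.9) / (2.20 + 18.9) = 1.971 kΩ.
V_out = 46.3 × 1.971 / (22.0 + 1.971) = 46.3 × 1.971/23.97 = 3.81 V.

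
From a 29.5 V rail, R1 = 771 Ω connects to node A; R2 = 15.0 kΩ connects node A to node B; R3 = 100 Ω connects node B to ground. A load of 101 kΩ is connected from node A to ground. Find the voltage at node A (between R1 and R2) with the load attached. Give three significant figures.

V ≈ 27.9 V

Below node A the series string R2+R3 = 15100 Ω sits in parallel with the 101000 Ω load: 13140 Ω.
V_A = 29.5 × 13140/(771 + 13140) = 27.9 V.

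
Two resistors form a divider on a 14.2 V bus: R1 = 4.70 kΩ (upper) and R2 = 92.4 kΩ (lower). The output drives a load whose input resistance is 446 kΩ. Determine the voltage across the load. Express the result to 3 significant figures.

The load sits in parallel with R2: R2‖R_L = (92.4 × 446) / (92.4 + 446) = 76.54 kΩ.
V_out = 14.2 × 76.54 / (4.70 + 76.54) = 14.2 × 76.54/81.24 = 13.4 V.

V_out ≈ 13.4 V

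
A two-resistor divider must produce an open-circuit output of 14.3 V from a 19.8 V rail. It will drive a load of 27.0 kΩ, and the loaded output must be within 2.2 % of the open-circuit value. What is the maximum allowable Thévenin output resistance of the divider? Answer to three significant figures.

R_th ≤ 607 Ω

Loading drop = R_th/(R_th + R_L) ≤ 0.0220, so R_th ≤ R_L · ε/(1−ε) = 27.0 kΩ × 0.0220/0.9780 = 607 Ω.
(Any R1, R2 with R2/(R1+R2) = 0.722 and R1‖R2 ≤ 607 Ω will meet the spec.)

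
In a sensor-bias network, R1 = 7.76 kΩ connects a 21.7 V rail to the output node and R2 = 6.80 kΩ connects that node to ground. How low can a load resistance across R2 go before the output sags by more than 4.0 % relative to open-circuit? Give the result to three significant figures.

R_L(min) ≈ 87.0 kΩ

Output resistance R_th = R1‖R2 = (7.76 × 6.80)/14.56 = 3.624 kΩ.
The fractional drop is R_th/(R_th + R_L); requiring this ≤ 0.0400 gives R_L ≥ R_th(1/0.0400 − 1) = 3.624 × 24.00 = 87.0 kΩ.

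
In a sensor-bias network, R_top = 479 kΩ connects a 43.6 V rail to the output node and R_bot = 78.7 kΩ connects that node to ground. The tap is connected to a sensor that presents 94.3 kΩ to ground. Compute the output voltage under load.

V_out ≈ 3.58 V

The load sits in parallel with R_bot: R_bot‖R_L = (78.7 × 94.3) / (78.7 + 94.3) = 42.90 kΩ.
V_out = 43.6 × 42.90 / (479 + 42.90) = 43.6 × 42.90/521.9 = 3.58 V.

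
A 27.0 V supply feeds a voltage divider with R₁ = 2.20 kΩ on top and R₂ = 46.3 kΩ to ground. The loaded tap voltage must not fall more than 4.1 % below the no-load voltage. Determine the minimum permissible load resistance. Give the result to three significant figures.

R_L(min) ≈ 49.1 kΩ

Output resistance R_th = R₁‖R₂ = (2.20 × 46.3)/48.50 = 2.100 kΩ.
The fractional drop is R_th/(R_th + R_L); requiring this ≤ 0.0410 gives R_L ≥ R_th(1/0.0410 − 1) = 2.100 × 23.39 = 49.1 kΩ.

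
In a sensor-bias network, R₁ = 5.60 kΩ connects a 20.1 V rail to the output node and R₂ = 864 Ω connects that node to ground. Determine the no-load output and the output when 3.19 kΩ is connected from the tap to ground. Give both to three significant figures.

Open-circuit: V = 20.1 × 864/(5600 + 864) = 2.69 V.
With the load, R₂ becomes R₂‖R_L = 679.9 Ω, so V = 20.1 × 679.9/6280 = 2.18 V.

Unloaded: 2.69 V; loaded: 2.18 V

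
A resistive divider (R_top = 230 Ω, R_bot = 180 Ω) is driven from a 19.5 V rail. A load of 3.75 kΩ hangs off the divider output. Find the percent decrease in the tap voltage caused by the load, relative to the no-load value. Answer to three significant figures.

2.62 %

The divider's output (Thévenin) resistance is R_top‖R_bot = 101.0 Ω.
Fractional drop under load = R_th/(R_th + R_L) = 101.0 / (101.0 + 3750) = 0.02622.
So the output falls by 2.62 %.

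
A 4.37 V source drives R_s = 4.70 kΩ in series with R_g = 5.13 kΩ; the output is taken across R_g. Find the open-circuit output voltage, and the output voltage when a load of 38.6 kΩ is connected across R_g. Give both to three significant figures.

Unloaded: 2.28 V; loaded: 2.14 V

Open-circuit: V = 4.37 × 5.13/(4.70 + 5.13) = 2.28 V.
With the load, R_g becomes R_g‖R_L = 4.528 kΩ, so V = 4.37 × 4.528/9.228 = 2.14 V.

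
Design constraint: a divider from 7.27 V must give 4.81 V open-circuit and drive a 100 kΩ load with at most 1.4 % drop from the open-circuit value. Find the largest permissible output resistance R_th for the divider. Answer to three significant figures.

Loading drop = R_th/(R_th + R_L) ≤ 0.0140, so R_th ≤ R_L · ε/(1−ε) = 100 kΩ × 0.0140/0.9860 = 1.42 kΩ.
(Any R1, R2 with R2/(R1+R2) = 0.662 and R1‖R2 ≤ 1.42 kΩ will meet the spec.)

R_th ≤ 1.42 kΩ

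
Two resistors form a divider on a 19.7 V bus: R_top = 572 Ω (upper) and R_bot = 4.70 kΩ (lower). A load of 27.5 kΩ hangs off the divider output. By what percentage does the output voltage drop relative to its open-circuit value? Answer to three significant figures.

The divider's output (Thévenin) resistance is R_top‖R_bot = 509.9 Ω.
Fractional drop under load = R_th/(R_th + R_L) = 509.9 / (509.9 + 27500) = 0.01821.
So the output falls by 1.82 %.

1.82 %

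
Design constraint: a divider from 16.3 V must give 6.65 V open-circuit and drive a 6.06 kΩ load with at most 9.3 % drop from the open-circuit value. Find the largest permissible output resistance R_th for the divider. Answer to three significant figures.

Loading drop = R_th/(R_th + R_L) ≤ 0.0930, so R_th ≤ R_L · ε/(1−ε) = 6.06 kΩ × 0.0930/0.9070 = 621 Ω.
(Any R1, R2 with R2/(R1+R2) = 0.408 and R1‖R2 ≤ 621 Ω will meet the spec.)

R_th ≤ 621 Ω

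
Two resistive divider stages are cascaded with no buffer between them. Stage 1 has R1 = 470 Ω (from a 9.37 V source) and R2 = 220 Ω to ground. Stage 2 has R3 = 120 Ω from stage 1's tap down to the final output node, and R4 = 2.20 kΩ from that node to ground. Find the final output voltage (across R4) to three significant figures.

V_out ≈ 2.66 V

Stage 2 presents R3+R4 = 2320 Ω as a load on stage 1's tap.
Stage 1's lower leg becomes R2‖(R3+R4) = 200.9 Ω, so V_mid = 9.37 × 200.9/670.9 = 2.806 V.
Stage 2 is itself unloaded: V_out = V_mid × R4/(R3+R4) = 2.806 × 2200/2320 = 2.66 V.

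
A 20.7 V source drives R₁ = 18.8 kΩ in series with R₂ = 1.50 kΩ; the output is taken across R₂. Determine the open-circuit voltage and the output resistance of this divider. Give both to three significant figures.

V_th = 1.53 V, R_th = 1.39 kΩ

V_th is the open-circuit tap voltage: 20.7 × 1.50/(18.8 + 1.50) = 1.53 V.
With the supply zeroed, R₁ and R₂ appear in parallel from the tap: R_th = R₁‖R₂ = (18.8 × 1.50)/20.30 = 1.39 kΩ.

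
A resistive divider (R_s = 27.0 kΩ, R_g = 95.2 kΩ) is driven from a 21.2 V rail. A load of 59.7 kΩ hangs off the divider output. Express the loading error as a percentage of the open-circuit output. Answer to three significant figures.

26.1 %

Unloaded V = 21.2 × 95.2/122.2 = 16.52 V.
Loaded: R_g‖R_L = 36.69 kΩ, giving V = 21.2 × 36.69/63.69 = 12.21 V.
Drop = (16.52 − 12.21) / 16.52 = 26.1 %.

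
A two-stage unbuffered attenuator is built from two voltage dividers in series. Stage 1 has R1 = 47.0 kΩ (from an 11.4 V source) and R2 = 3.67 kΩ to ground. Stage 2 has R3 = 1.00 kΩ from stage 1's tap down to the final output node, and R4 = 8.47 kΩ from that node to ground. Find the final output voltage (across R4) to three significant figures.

V_out ≈ 0.543 V

Stage 2 presents R3+R4 = 9.470 kΩ as a load on stage 1's tap.
Stage 1's lower leg becomes R2‖(R3+R4) = 2.645 kΩ, so V_mid = 11.4 × 2.645/49.64 = 0.6074 V.
Stage 2 is itself unloaded: V_out = V_mid × R4/(R3+R4) = 0.6074 × 8.47/9.470 = 0.543 V.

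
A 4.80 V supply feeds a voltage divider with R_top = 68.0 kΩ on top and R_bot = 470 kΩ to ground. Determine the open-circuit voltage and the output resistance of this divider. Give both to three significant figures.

V_th is the open-circuit tap voltage: 4.80 × 470/(68.0 + 470) = 4.19 V.
With the supply zeroed, R_top and R_bot appear in parallel from the tap: R_th = R_top‖R_bot = (68.0 × 470)/538.0 = 59.4 kΩ.

V_th = 4.19 V, R_th = 59.4 kΩ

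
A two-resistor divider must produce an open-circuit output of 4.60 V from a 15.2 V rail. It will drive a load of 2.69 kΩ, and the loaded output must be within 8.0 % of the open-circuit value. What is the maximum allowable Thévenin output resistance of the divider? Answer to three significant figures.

Loading drop = R_th/(R_th + R_L) ≤ 0.0800, so R_th ≤ R_L · ε/(1−ε) = 2.69 kΩ × 0.0800/0.9200 = 234 Ω.
(Any R1, R2 with R2/(R1+R2) = 0.303 and R1‖R2 ≤ 234 Ω will meet the spec.)

R_th ≤ 234 Ω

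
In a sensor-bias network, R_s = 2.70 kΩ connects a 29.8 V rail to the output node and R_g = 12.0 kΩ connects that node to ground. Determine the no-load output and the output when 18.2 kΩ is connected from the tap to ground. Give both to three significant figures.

Open-circuit: V = 29.8 × 12.0/(2.70 + 12.0) = 24.3 V.
With the load, R_g becomes R_g‖R_L = 7.232 kΩ, so V = 29.8 × 7.232/9.932 = 21.7 V.

Unloaded: 24.3 V; loaded: 21.7 V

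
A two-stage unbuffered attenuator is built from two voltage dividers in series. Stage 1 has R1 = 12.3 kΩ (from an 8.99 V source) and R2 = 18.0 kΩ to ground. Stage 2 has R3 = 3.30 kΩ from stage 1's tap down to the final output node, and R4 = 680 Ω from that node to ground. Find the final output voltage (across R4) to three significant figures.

V_out ≈ 0.322 V

Stage 2 presents R3+R4 = 3980 Ω as a load on stage 1's tap.
Stage 1's lower leg becomes R2‖(R3+R4) = 3259 Ω, so V_mid = 8.99 × 3259/15560 = 1.883 V.
Stage 2 is itself unloaded: V_out = V_mid × R4/(R3+R4) = 1.883 × 680/3980 = 0.322 V.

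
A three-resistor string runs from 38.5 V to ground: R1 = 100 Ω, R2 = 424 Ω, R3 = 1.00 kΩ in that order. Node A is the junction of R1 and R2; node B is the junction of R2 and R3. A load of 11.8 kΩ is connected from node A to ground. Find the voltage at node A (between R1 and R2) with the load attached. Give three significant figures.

Below node A the series string R2+R3 = 1424 Ω sits in parallel with the 11800 Ω load: 1271 Ω.
V_A = 38.5 × 1271/(100 + 1271) = 35.7 V.

V ≈ 35.7 V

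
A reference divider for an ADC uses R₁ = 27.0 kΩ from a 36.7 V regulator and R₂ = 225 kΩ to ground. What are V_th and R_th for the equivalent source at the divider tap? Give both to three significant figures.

V_th = 32.8 V, R_th = 24.1 kΩ

V_th is the open-circuit tap voltage: 36.7 × 225/(27.0 + 225) = 32.8 V.
With the supply zeroed, R₁ and R₂ appear in parallel from the tap: R_th = R₁‖R₂ = (27.0 × 225)/252.0 = 24.1 kΩ.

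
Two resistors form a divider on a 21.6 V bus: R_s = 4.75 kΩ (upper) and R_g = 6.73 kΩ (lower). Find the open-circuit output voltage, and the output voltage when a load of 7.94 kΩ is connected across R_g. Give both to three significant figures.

Open-circuit: V = 21.6 × 6.73/(4.75 + 6.73) = 12.7 V.
With the load, R_g becomes R_g‖R_L = 3.643 kΩ, so V = 21.6 × 3.643/8.393 = 9.37 V.

Unloaded: 12.7 V; loaded: 9.37 V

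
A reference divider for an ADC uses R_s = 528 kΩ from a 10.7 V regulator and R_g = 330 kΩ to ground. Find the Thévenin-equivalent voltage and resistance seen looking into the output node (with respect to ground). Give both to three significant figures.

V_th is the open-circuit tap voltage: 10.7 × 330/(528 + 330) = 4.12 V.
With the supply zeroed, R_s and R_g appear in parallel from the tap: R_th = R_s‖R_g = (528 × 330)/858.0 = 203 kΩ.

V_th = 4.12 V, R_th = 203 kΩ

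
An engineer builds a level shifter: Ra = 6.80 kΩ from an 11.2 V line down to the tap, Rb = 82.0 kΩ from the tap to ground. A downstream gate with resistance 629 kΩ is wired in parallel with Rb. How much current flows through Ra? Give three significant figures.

Rb‖R_L = 72.54 kΩ, so the source sees Ra + Rb‖R_L = 79.34 kΩ.
I = 11.2 V / 79.34 kΩ = 0.141 mA.

I ≈ 0.141 mA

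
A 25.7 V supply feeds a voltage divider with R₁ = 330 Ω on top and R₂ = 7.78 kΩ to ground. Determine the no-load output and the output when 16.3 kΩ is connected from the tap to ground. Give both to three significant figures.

Open-circuit: V = 25.7 × 7780/(330 + 7780) = 24.7 V.
With the load, R₂ becomes R₂‖R_L = 5266 Ω, so V = 25.7 × 5266/5596 = 24.2 V.

Unloaded: 24.7 V; loaded: 24.2 V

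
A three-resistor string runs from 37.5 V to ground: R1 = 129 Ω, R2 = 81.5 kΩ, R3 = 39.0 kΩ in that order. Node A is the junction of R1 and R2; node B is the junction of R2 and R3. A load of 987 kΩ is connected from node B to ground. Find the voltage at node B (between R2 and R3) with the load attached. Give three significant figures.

V ≈ 11.8 V

At node B, R3 is in parallel with the load: R3‖R_L = 37520 Ω.
Below node A the resistance is R2 + (R3‖R_L) = 119000 Ω, so V_A = 37.5 × 119000/119100 = 37.46 V.
Then V_B = V_A × (R3‖R_L)/(R2 + R3‖R_L) = 37.46 × 37520/119000 = 11.8 V.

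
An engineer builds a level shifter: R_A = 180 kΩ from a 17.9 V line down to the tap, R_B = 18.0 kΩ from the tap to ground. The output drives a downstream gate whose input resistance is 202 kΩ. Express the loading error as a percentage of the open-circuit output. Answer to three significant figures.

The divider's output (Thévenin) resistance is R_A‖R_B = 16.36 kΩ.
Fractional drop under load = R_th/(R_th + R_L) = 16.36 / (16.36 + 202) = 0.07494.
So the output falls by 7.49 %.

7.49 %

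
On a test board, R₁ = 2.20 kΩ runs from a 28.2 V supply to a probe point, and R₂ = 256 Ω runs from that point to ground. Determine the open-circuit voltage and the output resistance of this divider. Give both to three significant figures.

V_th = 2.94 V, R_th = 229 Ω

V_th is the open-circuit tap voltage: 28.2 × 256/(2200 + 256) = 2.94 V.
With the supply zeroed, R₁ and R₂ appear in parallel from the tap: R_th = R₁‖R₂ = (2200 × 256)/2456 = 229 Ω.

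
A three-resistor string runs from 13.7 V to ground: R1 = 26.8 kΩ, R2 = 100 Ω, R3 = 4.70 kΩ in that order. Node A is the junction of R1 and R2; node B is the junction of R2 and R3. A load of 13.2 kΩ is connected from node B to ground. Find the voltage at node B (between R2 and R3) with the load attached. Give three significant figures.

At node B, R3 is in parallel with the load: R3‖R_L = 3466 Ω.
Below node A the resistance is R2 + (R3‖R_L) = 3566 Ω, so V_A = 13.7 × 3566/30370 = 1.609 V.
Then V_B = V_A × (R3‖R_L)/(R2 + R3‖R_L) = 1.609 × 3466/3566 = 1.56 V.

V ≈ 1.56 V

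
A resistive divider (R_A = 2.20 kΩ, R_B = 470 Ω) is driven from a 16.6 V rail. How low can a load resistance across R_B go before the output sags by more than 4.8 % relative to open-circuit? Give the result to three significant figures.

R_L(min) ≈ 7.68 kΩ

Output resistance R_th = R_A‖R_B = (2200 × 470)/2670 = 387.3 Ω.
The fractional drop is R_th/(R_th + R_L); requiring this ≤ 0.0480 gives R_L ≥ R_th(1/0.0480 − 1) = 387.3 × 19.83 = 7.68 kΩ.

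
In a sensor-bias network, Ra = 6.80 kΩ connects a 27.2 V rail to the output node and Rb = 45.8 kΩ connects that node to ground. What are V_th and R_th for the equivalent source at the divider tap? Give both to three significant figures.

V_th is the open-circuit tap voltage: 27.2 × 45.8/(6.80 + 45.8) = 23.7 V.
With the supply zeroed, Ra and Rb appear in parallel from the tap: R_th = Ra‖Rb = (6.80 × 45.8)/52.60 = 5.92 kΩ.

V_th = 23.7 V, R_th = 5.92 kΩ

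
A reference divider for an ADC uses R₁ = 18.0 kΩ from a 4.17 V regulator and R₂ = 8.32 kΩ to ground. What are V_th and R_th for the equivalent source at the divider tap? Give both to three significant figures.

V_th is the open-circuit tap voltage: 4.17 × 8.32/(18.0 + 8.32) = 1.32 V.
With the supply zeroed, R₁ and R₂ appear in parallel from the tap: R_th = R₁‖R₂ = (18.0 × 8.32)/26.32 = 5.69 kΩ.

V_th = 1.32 V, R_th = 5.69 kΩ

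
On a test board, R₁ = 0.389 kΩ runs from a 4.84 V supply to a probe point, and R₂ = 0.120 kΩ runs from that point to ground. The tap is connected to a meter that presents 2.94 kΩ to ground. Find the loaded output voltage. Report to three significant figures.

V_out ≈ 1.11 V

The load sits in parallel with R₂: R₂‖R_L = (120 × 2940) / (120 + 2940) = 115.3 Ω.
V_out = 4.84 × 115.3 / (389 + 115.3) = 4.84 × 115.3/504.3 = 1.11 V.
(Unloaded it would have been 1.14 V.)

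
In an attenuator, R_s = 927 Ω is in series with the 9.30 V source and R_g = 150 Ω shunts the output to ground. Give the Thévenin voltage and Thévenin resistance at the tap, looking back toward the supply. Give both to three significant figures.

V_th = 1.30 V, R_th = 129 Ω

V_th is the open-circuit tap voltage: 9.30 × 150/(927 + 150) = 1.30 V.
With the supply zeroed, R_s and R_g appear in parallel from the tap: R_th = R_s‖R_g = (927 × 150)/1077 = 129 Ω.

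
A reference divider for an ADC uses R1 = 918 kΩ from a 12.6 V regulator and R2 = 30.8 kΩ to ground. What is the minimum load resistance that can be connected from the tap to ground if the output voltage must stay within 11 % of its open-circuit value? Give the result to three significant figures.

Output resistance R_th = R1‖R2 = (918 × 30.8)/948.8 = 29.80 kΩ.
The fractional drop is R_th/(R_th + R_L); requiring this ≤ 0.110 gives R_L ≥ R_th(1/0.110 − 1) = 29.80 × 8.091 = 241 kΩ.

R_L(min) ≈ 241 kΩ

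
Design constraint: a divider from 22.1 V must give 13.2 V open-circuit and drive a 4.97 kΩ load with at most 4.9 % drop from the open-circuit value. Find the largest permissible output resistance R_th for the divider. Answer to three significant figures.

Loading drop = R_th/(R_th + R_L) ≤ 0.0490, so R_th ≤ R_L · ε/(1−ε) = 4.97 kΩ × 0.0490/0.9510 = 256 Ω.
(Any R1, R2 with R2/(R1+R2) = 0.597 and R1‖R2 ≤ 256 Ω will meet the spec.)

R_th ≤ 256 Ω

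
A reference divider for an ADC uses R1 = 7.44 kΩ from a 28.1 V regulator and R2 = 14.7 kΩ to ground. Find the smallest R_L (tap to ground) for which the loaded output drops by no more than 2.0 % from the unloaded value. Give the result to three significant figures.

R_L(min) ≈ 242 kΩ

Output resistance R_th = R1‖R2 = (7.44 × 14.7)/22.14 = 4.940 kΩ.
The fractional drop is R_th/(R_th + R_L); requiring this ≤ 0.0200 gives R_L ≥ R_th(1/0.0200 − 1) = 4.940 × 49.00 = 242 kΩ.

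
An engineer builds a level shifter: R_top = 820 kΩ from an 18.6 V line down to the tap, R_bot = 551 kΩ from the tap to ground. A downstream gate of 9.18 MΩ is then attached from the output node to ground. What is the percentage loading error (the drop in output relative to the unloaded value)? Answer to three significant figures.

3.47 %

The divider's output (Thévenin) resistance is R_top‖R_bot = 329.6 kΩ.
Fractional drop under load = R_th/(R_th + R_L) = 329.6 / (329.6 + 9180) = 0.03466.
So the output falls by 3.47 %.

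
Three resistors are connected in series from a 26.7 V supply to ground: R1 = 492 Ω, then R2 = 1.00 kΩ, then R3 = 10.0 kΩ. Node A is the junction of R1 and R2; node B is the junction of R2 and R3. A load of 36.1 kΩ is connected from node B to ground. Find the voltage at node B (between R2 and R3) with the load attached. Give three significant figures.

At node B, R3 is in parallel with the load: R3‖R_L = 7831 Ω.
Below node A the resistance is R2 + (R3‖R_L) = 8831 Ω, so V_A = 26.7 × 8831/9323 = 25.29 V.
Then V_B = V_A × (R3‖R_L)/(R2 + R3‖R_L) = 25.29 × 7831/8831 = 22.4 V.

V ≈ 22.4 V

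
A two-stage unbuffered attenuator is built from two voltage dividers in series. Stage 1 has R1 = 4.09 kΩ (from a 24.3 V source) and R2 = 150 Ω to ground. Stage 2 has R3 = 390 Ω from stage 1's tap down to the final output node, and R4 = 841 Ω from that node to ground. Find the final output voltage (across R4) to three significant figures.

Stage 2 presents R3+R4 = 1231 Ω as a load on stage 1's tap.
Stage 1's lower leg becomes R2‖(R3+R4) = 133.7 Ω, so V_mid = 24.3 × 133.7/4224 = 0.7693 V.
Stage 2 is itself unloaded: V_out = V_mid × R4/(R3+R4) = 0.7693 × 841/1231 = 0.526 V.

V_out ≈ 0.526 V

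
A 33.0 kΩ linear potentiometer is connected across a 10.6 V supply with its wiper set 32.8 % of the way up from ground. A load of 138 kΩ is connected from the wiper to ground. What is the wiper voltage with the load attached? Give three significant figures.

The wiper splits the pot into (1−α)R = 22.18 kΩ above and αR = 10.82 kΩ below.
Lower section ‖ load = 10.04 kΩ.
V_wiper = 10.6 × 10.04/(22.18 + 10.04) = 3.30 V.

V ≈ 3.30 V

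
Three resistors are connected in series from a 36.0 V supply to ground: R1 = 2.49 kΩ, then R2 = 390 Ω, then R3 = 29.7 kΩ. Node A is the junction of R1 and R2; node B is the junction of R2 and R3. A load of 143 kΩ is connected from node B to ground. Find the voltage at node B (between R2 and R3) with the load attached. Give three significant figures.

At node B, R3 is in parallel with the load: R3‖R_L = 24590 Ω.
Below node A the resistance is R2 + (R3‖R_L) = 24980 Ω, so V_A = 36.0 × 24980/27470 = 32.74 V.
Then V_B = V_A × (R3‖R_L)/(R2 + R3‖R_L) = 32.74 × 24590/24980 = 32.2 V.

V ≈ 32.2 V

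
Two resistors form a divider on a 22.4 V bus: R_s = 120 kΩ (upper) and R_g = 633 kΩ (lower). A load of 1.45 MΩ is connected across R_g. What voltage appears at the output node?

The load sits in parallel with R_g: R_g‖R_L = (633 × 1450) / (633 + 1450) = 440.6 kΩ.
V_out = 22.4 × 440.6 / (120 + 440.6) = 22.4 × 440.6/560.6 = 17.6 V.
(Unloaded it would have been 18.8 V.)

V_out ≈ 17.6 V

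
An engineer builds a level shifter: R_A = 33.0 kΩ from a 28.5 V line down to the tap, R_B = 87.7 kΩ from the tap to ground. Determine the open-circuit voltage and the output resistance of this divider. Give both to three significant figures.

V_th is the open-circuit tap voltage: 28.5 × 87.7/(33.0 + 87.7) = 20.7 V.
With the supply zeroed, R_A and R_B appear in parallel from the tap: R_th = R_A‖R_B = (33.0 × 87.7)/120.7 = 24.0 kΩ.

V_th = 20.7 V, R_th = 24.0 kΩ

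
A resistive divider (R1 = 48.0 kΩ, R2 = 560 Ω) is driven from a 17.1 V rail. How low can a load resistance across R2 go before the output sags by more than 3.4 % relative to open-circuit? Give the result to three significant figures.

R_L(min) ≈ 15.7 kΩ

Output resistance R_th = R1‖R2 = (48000 × 560)/48560 = 553.5 Ω.
The fractional drop is R_th/(R_th + R_L); requiring this ≤ 0.0340 gives R_L ≥ R_th(1/0.0340 − 1) = 553.5 × 28.41 = 15.7 kΩ.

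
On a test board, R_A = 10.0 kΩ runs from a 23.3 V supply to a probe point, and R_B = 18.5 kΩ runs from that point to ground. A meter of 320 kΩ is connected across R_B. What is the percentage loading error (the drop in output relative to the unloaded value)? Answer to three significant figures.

1.99 %

The divider's output (Thévenin) resistance is R_A‖R_B = 6.491 kΩ.
Fractional drop under load = R_th/(R_th + R_L) = 6.491 / (6.491 + 320) = 0.01988.
So the output falls by 1.99 %.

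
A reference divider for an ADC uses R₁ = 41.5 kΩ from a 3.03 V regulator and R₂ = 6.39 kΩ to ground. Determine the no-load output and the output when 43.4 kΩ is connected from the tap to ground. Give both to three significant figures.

Unloaded: 0.404 V; loaded: 0.359 V

Open-circuit: V = 3.03 × 6.39/(41.5 + 6.39) = 0.404 V.
With the load, R₂ becomes R₂‖R_L = 5.570 kΩ, so V = 3.03 × 5.570/47.07 = 0.359 V.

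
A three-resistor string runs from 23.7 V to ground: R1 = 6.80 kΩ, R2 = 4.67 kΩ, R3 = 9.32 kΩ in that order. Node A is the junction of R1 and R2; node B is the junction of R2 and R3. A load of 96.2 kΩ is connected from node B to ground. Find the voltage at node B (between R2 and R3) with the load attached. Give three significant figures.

V ≈ 10.1 V

At node B, R3 is in parallel with the load: R3‖R_L = 8.497 kΩ.
Below node A the resistance is R2 + (R3‖R_L) = 13.17 kΩ, so V_A = 23.7 × 13.17/19.97 = 15.63 V.
Then V_B = V_A × (R3‖R_L)/(R2 + R3‖R_L) = 15.63 × 8.497/13.17 = 10.1 V.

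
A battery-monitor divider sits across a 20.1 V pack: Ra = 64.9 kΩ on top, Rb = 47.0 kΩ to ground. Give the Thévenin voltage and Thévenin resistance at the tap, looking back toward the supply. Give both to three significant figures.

V_th is the open-circuit tap voltage: 20.1 × 47.0/(64.9 + 47.0) = 8.44 V.
With the supply zeroed, Ra and Rb appear in parallel from the tap: R_th = Ra‖Rb = (64.9 × 47.0)/111.9 = 27.3 kΩ.

V_th = 8.44 V, R_th = 27.3 kΩ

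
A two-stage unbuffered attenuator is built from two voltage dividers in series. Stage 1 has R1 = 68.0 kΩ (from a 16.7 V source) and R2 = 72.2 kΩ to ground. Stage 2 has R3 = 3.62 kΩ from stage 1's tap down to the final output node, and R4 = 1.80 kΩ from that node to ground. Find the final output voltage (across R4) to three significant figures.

V_out ≈ 0.383 V

Stage 2 presents R3+R4 = 5.420 kΩ as a load on stage 1's tap.
Stage 1's lower leg becomes R2‖(R3+R4) = 5.042 kΩ, so V_mid = 16.7 × 5.042/73.04 = 1.153 V.
Stage 2 is itself unloaded: V_out = V_mid × R4/(R3+R4) = 1.153 × 1.80/5.420 = 0.383 V.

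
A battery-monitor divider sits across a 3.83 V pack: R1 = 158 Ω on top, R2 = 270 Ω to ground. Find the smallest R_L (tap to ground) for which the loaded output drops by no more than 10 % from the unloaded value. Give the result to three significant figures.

Output resistance R_th = R1‖R2 = (158 × 270)/428.0 = 99.67 Ω.
The fractional drop is R_th/(R_th + R_L); requiring this ≤ 0.100 gives R_L ≥ R_th(1/0.100 − 1) = 99.67 × 9.000 = 897 Ω.

R_L(min) ≈ 897 Ω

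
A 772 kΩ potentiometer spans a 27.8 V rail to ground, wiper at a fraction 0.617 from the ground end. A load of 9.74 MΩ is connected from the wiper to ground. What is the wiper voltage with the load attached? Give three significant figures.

V ≈ 16.8 V

The wiper splits the pot into (1−α)R = 295.7 kΩ above and αR = 476.3 kΩ below.
Lower section ‖ load = 454.1 kΩ.
V_wiper = 27.8 × 454.1/(295.7 + 454.1) = 16.8 V.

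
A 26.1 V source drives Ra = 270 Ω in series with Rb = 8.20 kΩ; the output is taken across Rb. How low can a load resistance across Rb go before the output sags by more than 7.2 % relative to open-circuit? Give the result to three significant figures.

Output resistance R_th = Ra‖Rb = (270 × 8200)/8470 = 261.4 Ω.
The fractional drop is R_th/(R_th + R_L); requiring this ≤ 0.0720 gives R_L ≥ R_th(1/0.0720 − 1) = 261.4 × 12.89 = 3.37 kΩ.

R_L(min) ≈ 3.37 kΩ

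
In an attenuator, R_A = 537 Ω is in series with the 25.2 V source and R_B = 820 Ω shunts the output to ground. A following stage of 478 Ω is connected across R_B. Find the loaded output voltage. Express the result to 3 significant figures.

The load sits in parallel with R_B: R_B‖R_L = (820 × 478) / (820 + 478) = 302.0 Ω.
V_out = 25.2 × 302.0 / (537 + 302.0) = 25.2 × 302.0/839.0 = 9.07 V.

V_out ≈ 9.07 V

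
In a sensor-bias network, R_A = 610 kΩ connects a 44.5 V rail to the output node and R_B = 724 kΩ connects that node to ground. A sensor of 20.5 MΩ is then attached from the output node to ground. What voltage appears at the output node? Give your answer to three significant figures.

The load sits in parallel with R_B: R_B‖R_L = (724 × 20500) / (724 + 20500) = 699.3 kΩ.
V_out = 44.5 × 699.3 / (610 + 699.3) = 44.5 × 699.3/1309 = 23.8 V.
(Unloaded it would have been 24.2 V.)

V_out ≈ 23.8 V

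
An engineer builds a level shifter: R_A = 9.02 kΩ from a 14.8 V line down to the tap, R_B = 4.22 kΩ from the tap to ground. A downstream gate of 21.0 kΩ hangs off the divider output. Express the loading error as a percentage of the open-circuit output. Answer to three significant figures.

Unloaded V = 14.8 × 4.22/13.24 = 4.7172 V.
Loaded: R_B‖R_L = 3.514 kΩ, giving V = 14.8 × 3.514/12.53 = 4.1492 V.
Drop = (4.7172 − 4.1492) / 4.7172 = 12.0 %.

12.0 %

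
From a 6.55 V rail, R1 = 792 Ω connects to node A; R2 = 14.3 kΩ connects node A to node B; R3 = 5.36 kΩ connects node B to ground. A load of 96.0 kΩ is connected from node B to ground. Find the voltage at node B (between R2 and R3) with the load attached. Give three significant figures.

V ≈ 1.65 V

At node B, R3 is in parallel with the load: R3‖R_L = 5077 Ω.
Below node A the resistance is R2 + (R3‖R_L) = 19380 Ω, so V_A = 6.55 × 19380/20170 = 6.293 V.
Then V_B = V_A × (R3‖R_L)/(R2 + R3‖R_L) = 6.293 × 5077/19380 = 1.65 V.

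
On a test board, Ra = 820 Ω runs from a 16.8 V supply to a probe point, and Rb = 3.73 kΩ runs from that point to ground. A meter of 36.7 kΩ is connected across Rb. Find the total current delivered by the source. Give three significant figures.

Rb‖R_L = 3386 Ω, so the source sees Ra + Rb‖R_L = 4206 Ω.
I = 16.8 V / 4206 Ω = 3.99 mA.

I ≈ 3.99 mA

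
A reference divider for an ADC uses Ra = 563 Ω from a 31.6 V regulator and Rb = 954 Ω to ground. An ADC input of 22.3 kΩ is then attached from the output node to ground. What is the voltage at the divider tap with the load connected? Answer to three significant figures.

The load sits in parallel with Rb: Rb‖R_L = (954 × 22300) / (954 + 22300) = 914.9 Ω.
V_out = 31.6 × 914.9 / (563 + 914.9) = 31.6 × 914.9/1478 = 19.6 V.
(Unloaded it would have been 19.9 V.)

V_out ≈ 19.6 V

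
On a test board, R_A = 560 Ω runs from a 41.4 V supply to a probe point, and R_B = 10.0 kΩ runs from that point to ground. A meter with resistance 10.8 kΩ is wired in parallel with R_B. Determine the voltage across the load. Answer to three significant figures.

The load sits in parallel with R_B: R_B‖R_L = (10000 × 10800) / (10000 + 10800) = 5192 Ω.
V_out = 41.4 × 5192 / (560 + 5192) = 41.4 × 5192/5752 = 37.4 V.

V_out ≈ 37.4 V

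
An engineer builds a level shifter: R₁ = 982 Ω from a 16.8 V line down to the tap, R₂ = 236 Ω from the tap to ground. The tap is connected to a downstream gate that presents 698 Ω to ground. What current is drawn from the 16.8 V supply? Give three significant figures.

I ≈ 14.5 mA

R₂‖R_L = 176.4 Ω, so the source sees R₁ + R₂‖R_L = 1158 Ω.
I = 16.8 V / 1158 Ω = 14.5 mA.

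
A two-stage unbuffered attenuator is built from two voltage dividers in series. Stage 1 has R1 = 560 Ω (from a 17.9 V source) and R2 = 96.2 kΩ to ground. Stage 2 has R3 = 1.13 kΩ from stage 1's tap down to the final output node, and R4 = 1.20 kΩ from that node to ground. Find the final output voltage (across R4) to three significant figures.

Stage 2 presents R3+R4 = 2330 Ω as a load on stage 1's tap.
Stage 1's lower leg becomes R2‖(R3+R4) = 2275 Ω, so V_mid = 17.9 × 2275/2835 = 14.36 V.
Stage 2 is itself unloaded: V_out = V_mid × R4/(R3+R4) = 14.36 × 1200/2330 = 7.40 V.

V_out ≈ 7.40 V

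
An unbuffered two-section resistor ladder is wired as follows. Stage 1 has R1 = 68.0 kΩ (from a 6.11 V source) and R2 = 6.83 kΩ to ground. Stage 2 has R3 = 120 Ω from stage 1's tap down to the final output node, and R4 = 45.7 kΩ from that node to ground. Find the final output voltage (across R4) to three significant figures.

V_out ≈ 0.490 V

Stage 2 presents R3+R4 = 45820 Ω as a load on stage 1's tap.
Stage 1's lower leg becomes R2‖(R3+R4) = 5944 Ω, so V_mid = 6.11 × 5944/73940 = 0.4912 V.
Stage 2 is itself unloaded: V_out = V_mid × R4/(R3+R4) = 0.4912 × 45700/45820 = 0.490 V.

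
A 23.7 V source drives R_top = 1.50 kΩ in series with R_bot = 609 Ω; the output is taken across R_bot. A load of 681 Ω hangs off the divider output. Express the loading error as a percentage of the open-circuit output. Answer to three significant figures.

38.9 %

Unloaded V = 23.7 × 609/2109 = 6.844 V.
Loaded: R_bot‖R_L = 321.5 Ω, giving V = 23.7 × 321.5/1821 = 4.183 V.
Drop = (6.844 − 4.183) / 6.844 = 38.9 %.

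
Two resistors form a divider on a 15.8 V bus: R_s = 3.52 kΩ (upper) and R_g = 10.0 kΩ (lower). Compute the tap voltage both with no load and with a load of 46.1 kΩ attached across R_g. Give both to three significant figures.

Open-circuit: V = 15.8 × 10.0/(3.52 + 10.0) = 11.7 V.
With the load, R_g becomes R_g‖R_L = 8.217 kΩ, so V = 15.8 × 8.217/11.74 = 11.1 V.

Unloaded: 11.7 V; loaded: 11.1 V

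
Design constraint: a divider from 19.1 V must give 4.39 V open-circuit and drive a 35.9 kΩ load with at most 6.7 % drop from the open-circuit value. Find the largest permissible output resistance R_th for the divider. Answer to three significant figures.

R_th ≤ 2.58 kΩ

Loading drop = R_th/(R_th + R_L) ≤ 0.0670, so R_th ≤ R_L · ε/(1−ε) = 35.9 kΩ × 0.0670/0.9330 = 2.58 kΩ.
(Any R1, R2 with R2/(R1+R2) = 0.230 and R1‖R2 ≤ 2.58 kΩ will meet the spec.)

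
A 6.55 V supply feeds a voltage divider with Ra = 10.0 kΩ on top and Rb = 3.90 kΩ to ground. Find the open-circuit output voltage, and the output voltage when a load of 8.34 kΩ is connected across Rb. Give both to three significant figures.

Open-circuit: V = 6.55 × 3.90/(10.0 + 3.90) = 1.84 V.
With the load, Rb becomes Rb‖R_L = 2.657 kΩ, so V = 6.55 × 2.657/12.66 = 1.38 V.

Unloaded: 1.84 V; loaded: 1.38 V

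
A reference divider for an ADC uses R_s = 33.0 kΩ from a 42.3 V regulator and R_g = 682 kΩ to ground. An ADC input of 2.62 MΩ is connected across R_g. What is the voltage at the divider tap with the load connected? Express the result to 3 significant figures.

The load sits in parallel with R_g: R_g‖R_L = (682 × 2620) / (682 + 2620) = 541.1 kΩ.
V_out = 42.3 × 541.1 / (33.0 + 541.1) = 42.3 × 541.1/574.1 = 39.9 V.

V_out ≈ 39.9 V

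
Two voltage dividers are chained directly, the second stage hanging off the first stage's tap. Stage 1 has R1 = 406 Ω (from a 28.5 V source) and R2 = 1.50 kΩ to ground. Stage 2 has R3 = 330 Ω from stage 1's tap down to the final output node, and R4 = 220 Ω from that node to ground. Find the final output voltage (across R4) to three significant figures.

Stage 2 presents R3+R4 = 550.0 Ω as a load on stage 1's tap.
Stage 1's lower leg becomes R2‖(R3+R4) = 402.4 Ω, so V_mid = 28.5 × 402.4/808.4 = 14.19 V.
Stage 2 is itself unloaded: V_out = V_mid × R4/(R3+R4) = 14.19 × 220/550.0 = 5.67 V.

V_out ≈ 5.67 V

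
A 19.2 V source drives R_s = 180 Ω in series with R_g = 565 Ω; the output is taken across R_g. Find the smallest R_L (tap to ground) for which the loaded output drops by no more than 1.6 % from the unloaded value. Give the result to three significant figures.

Output resistance R_th = R_s‖R_g = (180 × 565)/745.0 = 136.5 Ω.
The fractional drop is R_th/(R_th + R_L); requiring this ≤ 0.0160 gives R_L ≥ R_th(1/0.0160 − 1) = 136.5 × 61.50 = 8.40 kΩ.

R_L(min) ≈ 8.40 kΩ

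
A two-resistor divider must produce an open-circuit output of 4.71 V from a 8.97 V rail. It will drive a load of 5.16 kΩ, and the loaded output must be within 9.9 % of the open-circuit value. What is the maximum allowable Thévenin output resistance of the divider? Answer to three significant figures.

R_th ≤ 567 Ω

Loading drop = R_th/(R_th + R_L) ≤ 0.0990, so R_th ≤ R_L · ε/(1−ε) = 5.16 kΩ × 0.0990/0.9010 = 567 Ω.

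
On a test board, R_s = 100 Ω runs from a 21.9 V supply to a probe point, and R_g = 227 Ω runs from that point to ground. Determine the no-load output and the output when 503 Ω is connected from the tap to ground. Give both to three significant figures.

Open-circuit: V = 21.9 × 227/(100 + 227) = 15.2 V.
With the load, R_g becomes R_g‖R_L = 156.4 Ω, so V = 21.9 × 156.4/256.4 = 13.4 V.

Unloaded: 15.2 V; loaded: 13.4 V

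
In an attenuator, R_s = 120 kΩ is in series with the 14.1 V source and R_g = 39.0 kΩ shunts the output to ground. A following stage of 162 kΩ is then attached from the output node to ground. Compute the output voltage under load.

V_out ≈ 2.93 V

The load sits in parallel with R_g: R_g‖R_L = (39.0 × 162) / (39.0 + 162) = 31.43 kΩ.
V_out = 14.1 × 31.43 / (120 + 31.43) = 14.1 × 31.43/151.4 = 2.93 V.
(Unloaded it would have been 3.46 V.)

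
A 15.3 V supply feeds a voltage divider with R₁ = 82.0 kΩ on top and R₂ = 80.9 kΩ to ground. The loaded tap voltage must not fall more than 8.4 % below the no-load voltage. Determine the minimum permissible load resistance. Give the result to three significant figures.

R_L(min) ≈ 444 kΩ

Output resistance R_th = R₁‖R₂ = (82.0 × 80.9)/162.9 = 40.72 kΩ.
The fractional drop is R_th/(R_th + R_L); requiring this ≤ 0.0840 gives R_L ≥ R_th(1/0.0840 − 1) = 40.72 × 10.90 = 444 kΩ.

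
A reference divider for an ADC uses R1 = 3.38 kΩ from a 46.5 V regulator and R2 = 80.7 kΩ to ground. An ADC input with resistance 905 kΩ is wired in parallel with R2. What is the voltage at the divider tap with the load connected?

V_out ≈ 44.5 V

The load sits in parallel with R2: R2‖R_L = (80.7 × 905) / (80.7 + 905) = 74.09 kΩ.
V_out = 46.5 × 74.09 / (3.38 + 74.09) = 46.5 × 74.09/77.47 = 44.5 V.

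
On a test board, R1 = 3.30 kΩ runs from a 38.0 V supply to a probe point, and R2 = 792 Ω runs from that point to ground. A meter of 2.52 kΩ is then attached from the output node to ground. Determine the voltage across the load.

V_out ≈ 5.87 V

The load sits in parallel with R2: R2‖R_L = (792 × 2520) / (792 + 2520) = 602.6 Ω.
V_out = 38.0 × 602.6 / (3300 + 602.6) = 38.0 × 602.6/3903 = 5.87 V.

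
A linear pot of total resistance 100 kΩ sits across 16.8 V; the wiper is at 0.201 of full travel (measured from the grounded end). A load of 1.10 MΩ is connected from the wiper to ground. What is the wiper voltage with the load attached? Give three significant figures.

The wiper splits the pot into (1−α)R = 79.90 kΩ above and αR = 20.10 kΩ below.
Lower section ‖ load = 19.74 kΩ.
V_wiper = 16.8 × 19.74/(79.90 + 19.74) = 3.33 V.

V ≈ 3.33 V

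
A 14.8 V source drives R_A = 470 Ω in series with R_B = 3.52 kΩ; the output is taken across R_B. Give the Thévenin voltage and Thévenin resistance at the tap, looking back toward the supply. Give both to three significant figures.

V_th = 13.1 V, R_th = 415 Ω

V_th is the open-circuit tap voltage: 14.8 × 3520/(470 + 3520) = 13.1 V.
With the supply zeroed, R_A and R_B appear in parallel from the tap: R_th = R_A‖R_B = (470 × 3520)/3990 = 415 Ω.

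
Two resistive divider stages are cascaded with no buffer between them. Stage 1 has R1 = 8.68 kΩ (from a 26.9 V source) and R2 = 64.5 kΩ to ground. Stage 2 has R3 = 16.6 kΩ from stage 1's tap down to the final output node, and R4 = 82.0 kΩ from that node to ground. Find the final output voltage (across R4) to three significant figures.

Stage 2 presents R3+R4 = 98.60 kΩ as a load on stage 1's tap.
Stage 1's lower leg becomes R2‖(R3+R4) = 38.99 kΩ, so V_mid = 26.9 × 38.99/47.67 = 22.00 V.
Stage 2 is itself unloaded: V_out = V_mid × R4/(R3+R4) = 22.00 × 82.0/98.60 = 18.3 V.

V_out ≈ 18.3 V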